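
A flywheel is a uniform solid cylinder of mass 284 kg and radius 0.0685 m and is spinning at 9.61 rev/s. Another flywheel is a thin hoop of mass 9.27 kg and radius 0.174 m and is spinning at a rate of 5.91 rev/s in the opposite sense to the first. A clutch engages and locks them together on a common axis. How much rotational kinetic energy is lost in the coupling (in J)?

ΔKE lost ≈ 939 J

No external torque acts about the common axis, so total angular momentum is conserved.
Moments of inertia: I_A = ½(284)(0.0685)² = 0.6663 kg·m²; I_B = (9.27)(0.174)² = 0.2807 kg·m².
Taking A's sense as positive: L = (0.6663)(9.61) − (0.2807)(5.91) = 4.744 kg·m²·rev/s.
Combined I = 0.6663 + 0.2807 = 0.9470 kg·m².
ω_f = L / I = 4.744 / 0.9470 = 5.010 rev/s.
KE_i = ½ΣIω² = 1408 J; KE_f = ½(0.9470)(31.48)² = 469.2 J.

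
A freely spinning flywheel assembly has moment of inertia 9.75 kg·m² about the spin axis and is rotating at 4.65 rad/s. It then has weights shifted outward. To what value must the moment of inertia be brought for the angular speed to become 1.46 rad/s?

With no external torque about the axis, L is conserved: I₁ω₁ = I₂ω₂.
I₂ = I₁ω₁ / ω₂ = (9.75)(4.65) / (1.46) = 31.05 kg·m².

I₂ ≈ 31.1 kg·m²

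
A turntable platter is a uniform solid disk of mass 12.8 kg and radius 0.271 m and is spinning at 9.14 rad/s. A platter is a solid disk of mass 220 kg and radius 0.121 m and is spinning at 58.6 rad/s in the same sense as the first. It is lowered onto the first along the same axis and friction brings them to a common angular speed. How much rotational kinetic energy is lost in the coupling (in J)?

The coupling torques are internal; angular momentum about the shared axis is conserved.
Moments of inertia: I_A = ½(12.8)(0.271)² = 0.4700 kg·m²; I_B = ½(220)(0.121)² = 1.611 kg·m².
Taking A's sense as positive: L = (0.4700)(9.14) + (1.611)(58.6) = 98.67 kg·m²·rad/s.
Combined I = 0.4700 + 1.611 = 2.081 kg·m².
ω_f = L / I = 98.67 / 2.081 = 47.43 rad/s.
KE_i = ½ΣIω² = 2785 J; KE_f = ½(2.081)(47.43)² = 2340 J.

ΔKE lost ≈ 445 J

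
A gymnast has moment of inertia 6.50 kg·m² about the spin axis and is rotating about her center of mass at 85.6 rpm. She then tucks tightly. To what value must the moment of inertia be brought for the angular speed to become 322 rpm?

With no external torque about the axis, L is conserved: I₁ω₁ = I₂ω₂.
I₂ = I₁ω₁ / ω₂ = (6.50)(85.6) / (322) = 1.728 kg·m².

I₂ ≈ 1.73 kg·m²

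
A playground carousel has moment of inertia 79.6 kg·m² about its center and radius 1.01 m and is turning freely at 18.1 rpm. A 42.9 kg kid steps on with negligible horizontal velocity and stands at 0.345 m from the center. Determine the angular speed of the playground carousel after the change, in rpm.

No external torque acts about the center; L_before = L_after.
Added inertia Σmr² = (42.9)(0.345)² = 5.106 kg·m²; I_f = 79.60 + 5.106 = 84.71 kg·m².
ω_f = I_p ω_i / I_f = (79.60)(18.1) / 84.71 = 17.01 rpm.

ω_f ≈ 17.0 rpm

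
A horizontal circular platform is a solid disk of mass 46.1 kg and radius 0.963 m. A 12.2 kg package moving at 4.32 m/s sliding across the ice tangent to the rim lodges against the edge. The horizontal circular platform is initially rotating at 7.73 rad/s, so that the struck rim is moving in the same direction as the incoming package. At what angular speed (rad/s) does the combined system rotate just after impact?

About the central axle the impulsive forces during the collision are internal, so angular momentum about that axis is conserved.
I_p = ½(46.1)(0.963)² = 21.38 kg·m². Taking the sense of the package's angular momentum as positive, L_{package} = m v R = (12.2)(4.32)(0.963) = 50.75 kg·m²/s.
L_i = +I_p ω_p + m v R = +(21.38)(7.73) + 50.75 = 216.0 kg·m²/s.
After sticking, I_f = I_p + m R² = 21.38 + (12.2)(0.963)² = 32.69 kg·m².
ω_f = L_i / I_f = 216.0 / 32.69 = 6.607 rad/s.

|ω_f| ≈ 6.61 rad/s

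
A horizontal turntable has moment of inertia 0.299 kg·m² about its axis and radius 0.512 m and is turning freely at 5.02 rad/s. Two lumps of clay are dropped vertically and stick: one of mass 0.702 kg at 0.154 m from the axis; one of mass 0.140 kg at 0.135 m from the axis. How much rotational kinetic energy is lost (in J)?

energy lost ≈ 0.227 J

The added mass arrives with no angular momentum about the axis, and any external torque about the axis is negligible, so the system's angular momentum is conserved.
Added inertia Σmr² = (0.702)(0.154)² + (0.140)(0.135)² = 0.01920 kg·m²; I_f = 0.2990 + 0.01920 = 0.3182 kg·m².
ω_f = I_p ω_i / I_f = (0.2990)(5.02) / 0.3182 = 4.717 rad/s.
KE_i = ½(0.2990)(5.020 rad/s)² = 3.767 J; KE_f = ½(0.3182)(4.717)² = 3.540 J.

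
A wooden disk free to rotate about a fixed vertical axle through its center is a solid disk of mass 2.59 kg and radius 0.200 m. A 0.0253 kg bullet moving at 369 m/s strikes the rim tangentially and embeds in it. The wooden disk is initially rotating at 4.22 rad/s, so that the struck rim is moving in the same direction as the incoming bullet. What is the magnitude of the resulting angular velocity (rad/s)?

|ω_f| ≈ 39.5 rad/s

The axle reaction passes through the axle and exerts no torque about it; angular momentum about the axle is conserved through the impact.
I_p = ½(2.59)(0.200)² = 0.05180 kg·m². Taking the sense of the bullet's angular momentum as positive, L_{bullet} = m v R = (0.0253)(369)(0.200) = 1.867 kg·m²/s.
L_i = +I_p ω_p + m v R = +(0.05180)(4.22) + 1.867 = 2.086 kg·m²/s.
After sticking, I_f = I_p + m R² = 0.05180 + (0.0253)(0.200)² = 0.05281 kg·m².
ω_f = L_i / I_f = 2.086 / 0.05281 = 39.49 rad/s.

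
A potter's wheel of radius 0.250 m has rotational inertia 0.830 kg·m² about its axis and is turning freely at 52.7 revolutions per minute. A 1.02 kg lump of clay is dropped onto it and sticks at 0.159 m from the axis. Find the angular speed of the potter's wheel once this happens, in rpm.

The added mass arrives with no angular momentum about the axis, and any external torque about the axis is negligible, so the system's angular momentum is conserved.
Added inertia Σmr² = (1.02)(0.159)² = 0.02579 kg·m²; I_f = 0.8300 + 0.02579 = 0.8558 kg·m².
ω_f = I_p ω_i / I_f = (0.8300)(52.7) / 0.8558 = 51.11 rpm.

ω_f ≈ 51.1 rpm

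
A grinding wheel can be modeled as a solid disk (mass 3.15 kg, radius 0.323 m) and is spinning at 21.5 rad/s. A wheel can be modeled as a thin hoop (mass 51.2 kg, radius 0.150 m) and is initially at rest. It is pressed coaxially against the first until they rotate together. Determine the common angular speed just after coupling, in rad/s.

|ω_f| ≈ 2.68 rad/s

The coupling torques are internal; angular momentum about the shared axis is conserved.
Moments of inertia: I_A = ½(3.15)(0.323)² = 0.1643 kg·m²; I_B = (51.2)(0.150)² = 1.152 kg·m².
Taking A's sense as positive: L = (0.1643)(21.5) = 3.533 kg·m²·rad/s.
Combined I = 0.1643 + 1.152 = 1.316 kg·m².
ω_f = L / I = 3.533 / 1.316 = 2.684 rad/s.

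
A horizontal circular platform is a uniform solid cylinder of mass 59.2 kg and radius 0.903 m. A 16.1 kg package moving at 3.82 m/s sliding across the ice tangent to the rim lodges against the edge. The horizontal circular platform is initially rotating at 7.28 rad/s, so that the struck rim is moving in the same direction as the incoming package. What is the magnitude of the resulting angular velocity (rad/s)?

The axle reaction passes through the central axle and exerts no torque about it; angular momentum about the central axle is conserved through the impact.
I_p = ½(59.2)(0.903)² = 24.14 kg·m². Taking the sense of the package's angular momentum as positive, L_{package} = m v R = (16.1)(3.82)(0.903) = 55.54 kg·m²/s.
L_i = +I_p ω_p + m v R = +(24.14)(7.28) + 55.54 = 231.2 kg·m²/s.
After sticking, I_f = I_p + m R² = 24.14 + (16.1)(0.903)² = 37.26 kg·m².
ω_f = L_i / I_f = 231.2 / 37.26 = 6.206 rad/s.

|ω_f| ≈ 6.21 rad/s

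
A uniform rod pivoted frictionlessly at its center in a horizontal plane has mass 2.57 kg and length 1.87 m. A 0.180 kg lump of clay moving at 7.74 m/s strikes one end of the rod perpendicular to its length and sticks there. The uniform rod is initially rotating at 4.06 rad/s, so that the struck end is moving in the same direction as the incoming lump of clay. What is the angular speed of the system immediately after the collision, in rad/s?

|ω_f| ≈ 4.79 rad/s

The axle reaction passes through the pivot and exerts no torque about it; angular momentum about the pivot is conserved through the impact.
I_p = (1/12)(2.57)(1.87)² = 0.7489 kg·m². Taking the sense of the lump of clay's angular momentum as positive, L_{lump} = m v R = (0.180)(7.74)(1.87/2) = 1.303 kg·m²/s.
L_i = +I_p ω_p + m v R = +(0.7489)(4.06) + 1.303 = 4.343 kg·m²/s.
After sticking, I_f = I_p + m R² = 0.7489 + (0.180)(1.87/2)² = 0.9063 kg·m².
ω_f = L_i / I_f = 4.343 / 0.9063 = 4.792 rad/s.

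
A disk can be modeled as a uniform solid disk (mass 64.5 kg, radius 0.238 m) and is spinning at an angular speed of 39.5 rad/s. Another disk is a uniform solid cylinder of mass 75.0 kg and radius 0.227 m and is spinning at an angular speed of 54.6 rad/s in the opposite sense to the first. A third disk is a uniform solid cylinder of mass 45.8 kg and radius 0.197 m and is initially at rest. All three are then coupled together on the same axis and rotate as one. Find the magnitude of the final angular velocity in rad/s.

The coupling torques are internal; angular momentum about the shared axis is conserved.
Moments of inertia: I_A = ½(64.5)(0.238)² = 1.827 kg·m²; I_B = ½(75.0)(0.227)² = 1.932 kg·m²; I_C = ½(45.8)(0.197)² = 0.8887 kg·m².
Taking A's sense as positive: L = (1.827)(39.5) − (1.932)(54.6) = -33.35 kg·m²·rad/s.
Combined I = 1.827 + 1.932 + 0.8887 = 4.648 kg·m².
ω_f = L / I = -33.35 / 4.648 = -7.175 rad/s.

|ω_f| ≈ 7.18 rad/s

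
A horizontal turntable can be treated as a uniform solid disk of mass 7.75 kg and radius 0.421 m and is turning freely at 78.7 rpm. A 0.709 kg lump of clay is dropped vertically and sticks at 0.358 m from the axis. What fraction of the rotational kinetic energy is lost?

No external torque acts about the axis; L_before = L_after.
I_p = ½(7.75)(0.421)² = 0.6868 kg·m².
Added inertia Σmr² = (0.709)(0.358)² = 0.09087 kg·m²; I_f = 0.6868 + 0.09087 = 0.7777 kg·m².
ω_f = I_p ω_i / I_f = (0.6868)(78.7) / 0.7777 = 69.50 rpm.
KE_i = ½(0.6868)(8.241 rad/s)² = 23.32 J; KE_f = ½(0.7777)(7.278)² = 20.60 J.
Fraction lost = 0.1168.

fraction ≈ 0.117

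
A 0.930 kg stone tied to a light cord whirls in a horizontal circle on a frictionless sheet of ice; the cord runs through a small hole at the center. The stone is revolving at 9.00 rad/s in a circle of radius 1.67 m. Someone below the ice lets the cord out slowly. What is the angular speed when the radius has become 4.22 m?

ω₂ ≈ 1.41 rad/s

No torque about the axis ⇒ m r₁² ω₁ = m r₂² ω₂.
ω₂ = ω₁ (r₁/r₂)² = (9.00)(1.67/4.22)² = 1.409 rad/s.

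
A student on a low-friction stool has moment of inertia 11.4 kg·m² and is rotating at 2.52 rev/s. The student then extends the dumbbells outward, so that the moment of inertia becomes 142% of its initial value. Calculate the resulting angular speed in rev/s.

No external torque acts about the spin axis, so angular momentum is conserved.
I₂ = 1.42 × 11.4 = 16.19 kg·m².
ω₂ = I₁ω₁ / I₂ = (11.40)(2.52 rev/s) / (16.19) = 1.775 rev/s.

ω₂ ≈ 1.77 rev/s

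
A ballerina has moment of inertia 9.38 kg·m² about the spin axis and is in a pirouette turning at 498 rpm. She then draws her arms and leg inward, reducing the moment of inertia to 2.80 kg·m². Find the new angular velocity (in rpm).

Angular momentum about the spin axis is conserved since the torque about it is zero.
ω₂ = I₁ω₁ / I₂ = (9.380)(498 rpm) / (2.800) = 1668 rpm.

ω₂ ≈ 1670 rpm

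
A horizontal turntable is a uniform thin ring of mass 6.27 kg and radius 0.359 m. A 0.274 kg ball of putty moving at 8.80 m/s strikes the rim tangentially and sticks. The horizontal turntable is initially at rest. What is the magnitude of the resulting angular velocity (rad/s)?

|ω_f| ≈ 1.03 rad/s

The axle reaction passes through the axle and exerts no torque about it; angular momentum about the axle is conserved through the impact.
I_p = (6.27)(0.359)² = 0.8081 kg·m². Taking the sense of the ball of putty's angular momentum as positive, L_{ball} = m v R = (0.274)(8.80)(0.359) = 0.8656 kg·m²/s.
L_i = 0 + 0.8656 = 0.8656 kg·m²/s.
After sticking, I_f = I_p + m R² = 0.8081 + (0.274)(0.359)² = 0.8434 kg·m².
ω_f = L_i / I_f = 0.8656 / 0.8434 = 1.026 rad/s.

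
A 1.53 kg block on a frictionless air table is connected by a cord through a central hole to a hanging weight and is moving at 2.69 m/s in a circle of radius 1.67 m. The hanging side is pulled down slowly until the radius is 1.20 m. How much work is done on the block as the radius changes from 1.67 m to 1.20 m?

Central (radial) force ⇒ zero torque about the center ⇒ m v r is constant.
v₂ = v₁ r₁ / r₂ = (2.69)(1.67) / (1.20) = 3.744 m/s.
W = ΔKE = ½m(v₂² − v₁²) = 5.185 J.

W ≈ 5.19 J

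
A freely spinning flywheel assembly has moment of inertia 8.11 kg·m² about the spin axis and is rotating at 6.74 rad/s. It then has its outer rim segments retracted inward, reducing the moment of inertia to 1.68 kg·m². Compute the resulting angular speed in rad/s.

No external torque acts about the spin axis, so angular momentum is conserved.
ω₂ = I₁ω₁ / I₂ = (8.110)(6.74 rad/s) / (1.680) = 32.54 rad/s.

ω₂ ≈ 32.5 rad/s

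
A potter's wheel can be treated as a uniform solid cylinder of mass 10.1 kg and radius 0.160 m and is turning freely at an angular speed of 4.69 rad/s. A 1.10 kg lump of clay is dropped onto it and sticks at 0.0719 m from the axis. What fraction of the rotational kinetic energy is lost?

fraction ≈ 0.0421

No external torque acts about the axis; L_before = L_after.
I_p = ½(10.1)(0.160)² = 0.1293 kg·m².
Added inertia Σmr² = (1.10)(0.0719)² = 0.005687 kg·m²; I_f = 0.1293 + 0.005687 = 0.1350 kg·m².
ω_f = I_p ω_i / I_f = (0.1293)(4.69) / 0.1350 = 4.492 rad/s.
KE_i = ½(0.1293)(4.690 rad/s)² = 1.422 J; KE_f = ½(0.1350)(4.492)² = 1.362 J.
Fraction lost = 0.04213.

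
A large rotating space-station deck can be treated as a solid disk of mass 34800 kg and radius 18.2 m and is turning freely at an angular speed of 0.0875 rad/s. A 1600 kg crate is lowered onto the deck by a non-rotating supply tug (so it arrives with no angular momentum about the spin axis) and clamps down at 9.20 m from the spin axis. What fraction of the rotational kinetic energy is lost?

The added mass arrives with no angular momentum about the spin axis, and any external torque about the spin axis is negligible, so the system's angular momentum is conserved.
I_p = ½(34800)(18.2)² = 5.764e+06 kg·m².
Added inertia Σmr² = (1600)(9.20)² = 1.354e+05 kg·m²; I_f = 5.764e+06 + 1.354e+05 = 5.899e+06 kg·m².
ω_f = I_p ω_i / I_f = (5.764e+06)(0.0875) / 5.899e+06 = 0.08549 rad/s.
KE_i = ½(5.764e+06)(0.08750 rad/s)² = 22060 J; KE_f = ½(5.899e+06)(0.08549)² = 21560 J.
Fraction lost = 0.02296.

fraction ≈ 0.0230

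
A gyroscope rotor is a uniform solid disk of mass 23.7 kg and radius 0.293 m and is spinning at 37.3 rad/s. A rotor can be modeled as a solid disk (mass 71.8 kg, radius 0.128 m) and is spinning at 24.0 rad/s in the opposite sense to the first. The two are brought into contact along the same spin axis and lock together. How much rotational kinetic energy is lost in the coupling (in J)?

The coupling torques are internal; angular momentum about the shared axis is conserved.
Moments of inertia: I_A = ½(23.7)(0.293)² = 1.017 kg·m²; I_B = ½(71.8)(0.128)² = 0.5882 kg·m².
Taking A's sense as positive: L = (1.017)(37.3) − (0.5882)(24.0) = 23.83 kg·m²·rad/s.
Combined I = 1.017 + 0.5882 = 1.605 kg·m².
ω_f = L / I = 23.83 / 1.605 = 14.84 rad/s.
KE_i = ½ΣIω² = 877.1 J; KE_f = ½(1.605)(14.84)² = 176.8 J.

ΔKE lost ≈ 700 J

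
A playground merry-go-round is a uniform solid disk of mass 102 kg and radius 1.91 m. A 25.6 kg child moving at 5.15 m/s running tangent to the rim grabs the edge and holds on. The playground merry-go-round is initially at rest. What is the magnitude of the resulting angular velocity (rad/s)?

|ω_f| ≈ 0.901 rad/s

The axle reaction passes through the axle and exerts no torque about it; angular momentum about the axle is conserved through the impact.
I_p = ½(102)(1.91)² = 186.1 kg·m². Taking the sense of the child's angular momentum as positive, L_{child} = m v R = (25.6)(5.15)(1.91) = 251.8 kg·m²/s.
L_i = 0 + 251.8 = 251.8 kg·m²/s.
After sticking, I_f = I_p + m R² = 186.1 + (25.6)(1.91)² = 279.4 kg·m².
ω_f = L_i / I_f = 251.8 / 279.4 = 0.9011 rad/s.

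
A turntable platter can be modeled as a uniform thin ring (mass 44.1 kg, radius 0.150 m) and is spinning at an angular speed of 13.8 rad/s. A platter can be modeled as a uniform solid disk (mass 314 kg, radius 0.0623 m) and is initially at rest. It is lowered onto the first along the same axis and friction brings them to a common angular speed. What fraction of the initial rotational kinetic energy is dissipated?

fraction ≈ 0.380

The coupling torques are internal; angular momentum about the shared axis is conserved.
Moments of inertia: I_A = (44.1)(0.150)² = 0.9922 kg·m²; I_B = ½(314)(0.0623)² = 0.6094 kg·m².
Taking A's sense as positive: L = (0.9922)(13.8) = 13.69 kg·m²·rad/s.
Combined I = 0.9922 + 0.6094 = 1.602 kg·m².
ω_f = L / I = 13.69 / 1.602 = 8.550 rad/s.
KE_i = ½ΣIω² = 94.48 J; KE_f = ½(1.602)(8.550)² = 58.53 J.
Fraction dissipated = (KE_i − KE_f)/KE_i = 0.3805.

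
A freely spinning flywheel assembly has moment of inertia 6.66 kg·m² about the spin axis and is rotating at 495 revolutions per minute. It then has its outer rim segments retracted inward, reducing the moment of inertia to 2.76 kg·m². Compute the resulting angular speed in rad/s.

ω₂ ≈ 125 rad/s

No external torque acts about the spin axis, so angular momentum is conserved.
ω₂ = I₁ω₁ / I₂ = (6.660)(495 rpm) / (2.760) = 1194 rpm = 125.1 rad/s.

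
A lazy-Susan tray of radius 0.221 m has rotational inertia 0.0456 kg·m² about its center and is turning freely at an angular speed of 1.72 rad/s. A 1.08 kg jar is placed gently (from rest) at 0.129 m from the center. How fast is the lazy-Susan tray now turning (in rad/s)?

No external torque acts about the center; L_before = L_after.
Added inertia Σmr² = (1.08)(0.129)² = 0.01797 kg·m²; I_f = 0.04560 + 0.01797 = 0.06357 kg·m².
ω_f = I_p ω_i / I_f = (0.04560)(1.72) / 0.06357 = 1.234 rad/s.

ω_f ≈ 1.23 rad/s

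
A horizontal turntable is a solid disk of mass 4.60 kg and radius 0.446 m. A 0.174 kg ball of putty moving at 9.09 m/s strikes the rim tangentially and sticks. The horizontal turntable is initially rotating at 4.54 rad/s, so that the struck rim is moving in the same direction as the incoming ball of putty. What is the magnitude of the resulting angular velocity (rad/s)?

The axle reaction passes through the axle and exerts no torque about it; angular momentum about the axle is conserved through the impact.
I_p = ½(4.60)(0.446)² = 0.4575 kg·m². Taking the sense of the ball of putty's angular momentum as positive, L_{ball} = m v R = (0.174)(9.09)(0.446) = 0.7054 kg·m²/s.
L_i = +I_p ω_p + m v R = +(0.4575)(4.54) + 0.7054 = 2.783 kg·m²/s.
After sticking, I_f = I_p + m R² = 0.4575 + (0.174)(0.446)² = 0.4921 kg·m².
ω_f = L_i / I_f = 2.783 / 0.4921 = 5.654 rad/s.

|ω_f| ≈ 5.65 rad/s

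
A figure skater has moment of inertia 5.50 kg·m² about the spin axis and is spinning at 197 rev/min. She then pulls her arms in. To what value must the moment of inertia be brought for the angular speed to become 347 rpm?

Angular momentum about the spin axis is conserved since the torque about it is zero.
I₂ = I₁ω₁ / ω₂ = (5.50)(197) / (347) = 3.122 kg·m².

I₂ ≈ 3.12 kg·m²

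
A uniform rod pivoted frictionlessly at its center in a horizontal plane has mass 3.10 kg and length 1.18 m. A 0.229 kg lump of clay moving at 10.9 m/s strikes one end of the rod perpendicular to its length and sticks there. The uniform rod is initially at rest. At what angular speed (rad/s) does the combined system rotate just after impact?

The axle reaction passes through the pivot and exerts no torque about it; angular momentum about the pivot is conserved through the impact.
I_p = (1/12)(3.10)(1.18)² = 0.3597 kg·m². Taking the sense of the lump of clay's angular momentum as positive, L_{lump} = m v R = (0.229)(10.9)(1.18/2) = 1.473 kg·m²/s.
L_i = 0 + 1.473 = 1.473 kg·m²/s.
After sticking, I_f = I_p + m R² = 0.3597 + (0.229)(1.18/2)² = 0.4394 kg·m².
ω_f = L_i / I_f = 1.473 / 0.4394 = 3.351 rad/s.

|ω_f| ≈ 3.35 rad/s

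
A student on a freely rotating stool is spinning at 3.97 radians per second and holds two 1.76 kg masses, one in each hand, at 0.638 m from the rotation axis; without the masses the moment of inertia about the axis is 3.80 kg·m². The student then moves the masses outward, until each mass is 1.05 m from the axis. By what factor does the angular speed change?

With no external torque about the axis, L is conserved: I₁ω₁ = I₂ω₂.
I₁ = 3.80 + 2(1.76)(0.638)² = 5.233 kg·m²; I₂ = 3.80 + 2(1.76)(1.05)² = 7.681 kg·m².
ω₂/ω₁ = I₁/I₂ = 5.233 / 7.681 = 0.6813.

ω₂/ω₁ ≈ 0.681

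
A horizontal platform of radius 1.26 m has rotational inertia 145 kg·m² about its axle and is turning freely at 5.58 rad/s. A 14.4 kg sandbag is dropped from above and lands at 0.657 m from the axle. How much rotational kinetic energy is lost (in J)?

The added mass arrives with no angular momentum about the axle, and any external torque about the axle is negligible, so the system's angular momentum is conserved.
Added inertia Σmr² = (14.4)(0.657)² = 6.216 kg·m²; I_f = 145.0 + 6.216 = 151.2 kg·m².
ω_f = I_p ω_i / I_f = (145.0)(5.58) / 151.2 = 5.351 rad/s.
KE_i = ½(145.0)(5.580 rad/s)² = 2257 J; KE_f = ½(151.2)(5.351)² = 2165 J.

energy lost ≈ 92.8 J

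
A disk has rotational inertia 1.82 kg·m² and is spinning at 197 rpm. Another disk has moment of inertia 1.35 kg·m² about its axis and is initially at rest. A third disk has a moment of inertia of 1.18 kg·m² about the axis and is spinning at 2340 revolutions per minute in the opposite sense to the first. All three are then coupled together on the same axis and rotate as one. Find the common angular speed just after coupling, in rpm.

|ω_f| ≈ 552 rpm

No external torque acts about the common axis, so total angular momentum is conserved.
Taking A's sense as positive: L = (1.820)(197) − (1.180)(2340) = -2403 kg·m²·rpm.
Combined I = 1.820 + 1.350 + 1.180 = 4.350 kg·m².
ω_f = L / I = -2403 / 4.350 = -552.3 rpm.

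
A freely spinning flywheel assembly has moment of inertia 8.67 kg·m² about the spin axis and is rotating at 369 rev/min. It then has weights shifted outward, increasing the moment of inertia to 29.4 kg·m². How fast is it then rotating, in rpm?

With no external torque about the axis, L is conserved: I₁ω₁ = I₂ω₂.
ω₂ = I₁ω₁ / I₂ = (8.670)(369 rpm) / (29.40) = 108.8 rpm.

ω₂ ≈ 109 rpm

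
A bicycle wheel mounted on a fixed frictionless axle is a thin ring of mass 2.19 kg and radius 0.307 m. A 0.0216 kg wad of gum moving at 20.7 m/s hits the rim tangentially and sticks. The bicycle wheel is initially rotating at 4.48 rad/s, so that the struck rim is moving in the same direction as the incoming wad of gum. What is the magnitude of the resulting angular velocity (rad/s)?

|ω_f| ≈ 5.09 rad/s

The axle reaction passes through the axle and exerts no torque about it; angular momentum about the axle is conserved through the impact.
I_p = (2.19)(0.307)² = 0.2064 kg·m². Taking the sense of the wad of gum's angular momentum as positive, L_{wad} = m v R = (0.0216)(20.7)(0.307) = 0.1373 kg·m²/s.
L_i = +I_p ω_p + m v R = +(0.2064)(4.48) + 0.1373 = 1.062 kg·m²/s.
After sticking, I_f = I_p + m R² = 0.2064 + (0.0216)(0.307)² = 0.2084 kg·m².
ω_f = L_i / I_f = 1.062 / 0.2084 = 5.095 rad/s.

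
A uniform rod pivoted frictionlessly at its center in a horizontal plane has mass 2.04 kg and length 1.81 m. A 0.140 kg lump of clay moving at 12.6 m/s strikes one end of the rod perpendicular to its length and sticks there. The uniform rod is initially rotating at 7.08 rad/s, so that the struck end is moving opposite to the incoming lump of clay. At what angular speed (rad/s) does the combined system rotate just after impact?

The axle reaction passes through the pivot and exerts no torque about it; angular momentum about the pivot is conserved through the impact.
I_p = (1/12)(2.04)(1.81)² = 0.5569 kg·m². Taking the sense of the lump of clay's angular momentum as positive, L_{lump} = m v R = (0.140)(12.6)(1.81/2) = 1.596 kg·m²/s.
L_i = −I_p ω_p + m v R = −(0.5569)(7.08) + 1.596 = -2.347 kg·m²/s.
After sticking, I_f = I_p + m R² = 0.5569 + (0.140)(1.81/2)² = 0.6716 kg·m².
ω_f = L_i / I_f = -2.347 / 0.6716 = -3.494 rad/s.

|ω_f| ≈ 3.49 rad/s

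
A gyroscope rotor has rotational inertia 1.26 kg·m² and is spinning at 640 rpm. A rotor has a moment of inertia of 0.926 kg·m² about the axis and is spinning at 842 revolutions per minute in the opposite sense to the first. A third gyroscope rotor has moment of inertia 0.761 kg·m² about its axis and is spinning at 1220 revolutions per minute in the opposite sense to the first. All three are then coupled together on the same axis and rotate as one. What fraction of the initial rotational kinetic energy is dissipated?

The coupling torques are internal; angular momentum about the shared axis is conserved.
Taking A's sense as positive: L = (1.260)(640) − (0.9260)(842) − (0.7610)(1220) = -901.7 kg·m²·rpm.
Combined I = 1.260 + 0.9260 + 0.7610 = 2.947 kg·m².
ω_f = L / I = -901.7 / 2.947 = -306.0 rpm.
KE_i = ½ΣIω² = 12640 J; KE_f = ½(2.947)(32.04)² = 1513 J.
Fraction dissipated = (KE_i − KE_f)/KE_i = 0.8803.

fraction ≈ 0.880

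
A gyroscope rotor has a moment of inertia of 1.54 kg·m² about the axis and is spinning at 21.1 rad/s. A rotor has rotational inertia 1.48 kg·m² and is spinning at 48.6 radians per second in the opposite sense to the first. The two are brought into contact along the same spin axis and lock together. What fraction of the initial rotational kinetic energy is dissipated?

The coupling torques are internal; angular momentum about the shared axis is conserved.
Taking A's sense as positive: L = (1.540)(21.1) − (1.480)(48.6) = -39.43 kg·m²·rad/s.
Combined I = 1.540 + 1.480 = 3.020 kg·m².
ω_f = L / I = -39.43 / 3.020 = -13.06 rad/s.
KE_i = ½ΣIω² = 2091 J; KE_f = ½(3.020)(13.06)² = 257.5 J.
Fraction dissipated = (KE_i − KE_f)/KE_i = 0.8769.

fraction ≈ 0.877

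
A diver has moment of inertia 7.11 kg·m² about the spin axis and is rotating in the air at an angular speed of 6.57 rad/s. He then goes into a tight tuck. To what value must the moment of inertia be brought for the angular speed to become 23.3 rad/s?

No external torque acts about the spin axis, so angular momentum is conserved.
I₂ = I₁ω₁ / ω₂ = (7.11)(6.57) / (23.3) = 2.005 kg·m².

I₂ ≈ 2.00 kg·m²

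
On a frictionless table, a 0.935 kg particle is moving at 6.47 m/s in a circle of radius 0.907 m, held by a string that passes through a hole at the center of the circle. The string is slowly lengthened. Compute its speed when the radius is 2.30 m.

v₂ ≈ 2.55 m/s

Central (radial) force ⇒ zero torque about the center ⇒ m v r is constant.
v₂ = v₁ r₁ / r₂ = (6.47)(0.907) / (2.30) = 2.551 m/s.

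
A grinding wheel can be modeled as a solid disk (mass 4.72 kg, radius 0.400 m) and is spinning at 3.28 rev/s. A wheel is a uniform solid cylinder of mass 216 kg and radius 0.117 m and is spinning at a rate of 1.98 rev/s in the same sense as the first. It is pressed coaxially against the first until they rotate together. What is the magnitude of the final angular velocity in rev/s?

No external torque acts about the common axis, so total angular momentum is conserved.
Moments of inertia: I_A = ½(4.72)(0.400)² = 0.3776 kg·m²; I_B = ½(216)(0.117)² = 1.478 kg·m².
Taking A's sense as positive: L = (0.3776)(3.28) + (1.478)(1.98) = 4.166 kg·m²·rev/s.
Combined I = 0.3776 + 1.478 = 1.856 kg·m².
ω_f = L / I = 4.166 / 1.856 = 2.244 rev/s.

|ω_f| ≈ 2.24 rev/s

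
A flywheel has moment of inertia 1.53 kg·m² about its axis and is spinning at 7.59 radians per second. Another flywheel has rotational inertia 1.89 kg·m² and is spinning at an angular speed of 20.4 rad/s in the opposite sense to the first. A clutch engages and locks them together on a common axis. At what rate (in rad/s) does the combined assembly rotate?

The coupling torques are internal; angular momentum about the shared axis is conserved.
Taking A's sense as positive: L = (1.530)(7.59) − (1.890)(20.4) = -26.94 kg·m²·rad/s.
Combined I = 1.530 + 1.890 = 3.420 kg·m².
ω_f = L / I = -26.94 / 3.420 = -7.878 rad/s.

|ω_f| ≈ 7.88 rad/s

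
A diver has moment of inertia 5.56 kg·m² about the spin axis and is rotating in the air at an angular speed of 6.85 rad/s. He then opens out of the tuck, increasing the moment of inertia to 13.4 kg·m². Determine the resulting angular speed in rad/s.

ω₂ ≈ 2.84 rad/s

With no external torque about the axis, L is conserved: I₁ω₁ = I₂ω₂.
ω₂ = I₁ω₁ / I₂ = (5.560)(6.85 rad/s) / (13.40) = 2.842 rad/s.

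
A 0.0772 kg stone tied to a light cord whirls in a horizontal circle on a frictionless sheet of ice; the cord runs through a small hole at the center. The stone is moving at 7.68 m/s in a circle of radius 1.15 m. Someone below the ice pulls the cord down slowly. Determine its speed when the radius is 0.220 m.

The only horizontal force on the mass is along the cord (radial), so it exerts no torque about the hole and angular momentum m v r is conserved.
v₂ = v₁ r₁ / r₂ = (7.68)(1.15) / (0.220) = 40.15 m/s.

v₂ ≈ 40.1 m/s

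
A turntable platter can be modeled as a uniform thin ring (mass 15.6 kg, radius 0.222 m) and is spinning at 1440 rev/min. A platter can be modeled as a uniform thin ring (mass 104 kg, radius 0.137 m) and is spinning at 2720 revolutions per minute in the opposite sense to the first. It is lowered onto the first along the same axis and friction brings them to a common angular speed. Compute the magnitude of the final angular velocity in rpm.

|ω_f| ≈ 1540 rpm

No external torque acts about the common axis, so total angular momentum is conserved.
Moments of inertia: I_A = (15.6)(0.222)² = 0.7688 kg·m²; I_B = (104)(0.137)² = 1.952 kg·m².
Taking A's sense as positive: L = (0.7688)(1440) − (1.952)(2720) = -4202 kg·m²·rpm.
Combined I = 0.7688 + 1.952 = 2.721 kg·m².
ω_f = L / I = -4202 / 2.721 = -1544 rpm.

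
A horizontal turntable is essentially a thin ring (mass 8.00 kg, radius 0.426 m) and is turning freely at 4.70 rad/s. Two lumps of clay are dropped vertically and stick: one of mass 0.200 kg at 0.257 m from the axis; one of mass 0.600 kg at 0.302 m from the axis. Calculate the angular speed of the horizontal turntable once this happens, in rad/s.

ω_f ≈ 4.49 rad/s

No external torque acts about the axis; L_before = L_after.
I_p = (8.00)(0.426)² = 1.452 kg·m².
Added inertia Σmr² = (0.200)(0.257)² + (0.600)(0.302)² = 0.06793 kg·m²; I_f = 1.452 + 0.06793 = 1.520 kg·m².
ω_f = I_p ω_i / I_f = (1.452)(4.70) / 1.520 = 4.490 rad/s.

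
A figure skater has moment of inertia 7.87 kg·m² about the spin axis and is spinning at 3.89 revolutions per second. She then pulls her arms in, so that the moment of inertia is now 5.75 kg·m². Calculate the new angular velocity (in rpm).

Angular momentum about the spin axis is conserved since the torque about it is zero.
ω₂ = I₁ω₁ / I₂ = (7.870)(3.89 rev/s) / (5.750) = 5.324 rev/s = 319.5 rpm.

ω₂ ≈ 319 rpm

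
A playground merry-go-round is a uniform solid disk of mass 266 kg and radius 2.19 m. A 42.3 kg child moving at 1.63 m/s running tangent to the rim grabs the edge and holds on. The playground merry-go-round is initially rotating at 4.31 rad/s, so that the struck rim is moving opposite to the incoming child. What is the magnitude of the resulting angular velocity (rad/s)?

The axle reaction passes through the axle and exerts no torque about it; angular momentum about the axle is conserved through the impact.
I_p = ½(266)(2.19)² = 637.9 kg·m². Taking the sense of the child's angular momentum as positive, L_{child} = m v R = (42.3)(1.63)(2.19) = 151.0 kg·m²/s.
L_i = −I_p ω_p + m v R = −(637.9)(4.31) + 151.0 = -2598 kg·m²/s.
After sticking, I_f = I_p + m R² = 637.9 + (42.3)(2.19)² = 840.8 kg·m².
ω_f = L_i / I_f = -2598 / 840.8 = -3.090 rad/s.

|ω_f| ≈ 3.09 rad/s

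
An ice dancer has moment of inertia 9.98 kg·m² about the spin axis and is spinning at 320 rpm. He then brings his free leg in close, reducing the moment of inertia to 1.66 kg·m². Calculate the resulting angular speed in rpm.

ω₂ ≈ 1920 rpm

Angular momentum about the spin axis is conserved since the torque about it is zero.
ω₂ = I₁ω₁ / I₂ = (9.980)(320 rpm) / (1.660) = 1924 rpm.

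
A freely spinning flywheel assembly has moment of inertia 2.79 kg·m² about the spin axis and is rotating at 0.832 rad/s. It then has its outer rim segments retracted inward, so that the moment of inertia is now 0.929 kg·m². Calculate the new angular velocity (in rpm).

No external torque acts about the spin axis, so angular momentum is conserved.
ω₂ = I₁ω₁ / I₂ = (2.790)(0.832 rad/s) / (0.9290) = 2.499 rad/s = 23.86 rpm.

ω₂ ≈ 23.9 rpm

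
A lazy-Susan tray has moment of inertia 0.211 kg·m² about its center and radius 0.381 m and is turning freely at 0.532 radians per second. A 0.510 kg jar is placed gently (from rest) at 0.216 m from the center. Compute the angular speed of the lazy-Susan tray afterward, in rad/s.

The added mass arrives with no angular momentum about the center, and any external torque about the center is negligible, so the system's angular momentum is conserved.
Added inertia Σmr² = (0.510)(0.216)² = 0.02379 kg·m²; I_f = 0.2110 + 0.02379 = 0.2348 kg·m².
ω_f = I_p ω_i / I_f = (0.2110)(0.532) / 0.2348 = 0.4781 rad/s.

ω_f ≈ 0.478 rad/s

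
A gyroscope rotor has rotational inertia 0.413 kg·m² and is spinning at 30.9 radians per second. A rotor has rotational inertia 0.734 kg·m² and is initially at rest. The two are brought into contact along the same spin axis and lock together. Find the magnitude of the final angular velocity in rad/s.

The coupling torques are internal; angular momentum about the shared axis is conserved.
Taking A's sense as positive: L = (0.4130)(30.9) = 12.76 kg·m²·rad/s.
Combined I = 0.4130 + 0.7340 = 1.147 kg·m².
ω_f = L / I = 12.76 / 1.147 = 11.13 rad/s.

|ω_f| ≈ 11.1 rad/s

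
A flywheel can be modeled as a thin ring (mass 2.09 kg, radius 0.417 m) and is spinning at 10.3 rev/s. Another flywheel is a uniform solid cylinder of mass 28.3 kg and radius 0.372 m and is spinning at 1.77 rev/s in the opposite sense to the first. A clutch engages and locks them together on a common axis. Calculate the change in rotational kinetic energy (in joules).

No external torque acts about the common axis, so total angular momentum is conserved.
Moments of inertia: I_A = (2.09)(0.417)² = 0.3634 kg·m²; I_B = ½(28.3)(0.372)² = 1.958 kg·m².
Taking A's sense as positive: L = (0.3634)(10.3) − (1.958)(1.77) = 0.2774 kg·m²·rev/s.
Combined I = 0.3634 + 1.958 = 2.322 kg·m².
ω_f = L / I = 0.2774 / 2.322 = 0.1195 rev/s.
KE_i = ½ΣIω² = 882.2 J; KE_f = ½(2.322)(0.7508)² = 0.6543 J.

ΔKE ≈ -882 J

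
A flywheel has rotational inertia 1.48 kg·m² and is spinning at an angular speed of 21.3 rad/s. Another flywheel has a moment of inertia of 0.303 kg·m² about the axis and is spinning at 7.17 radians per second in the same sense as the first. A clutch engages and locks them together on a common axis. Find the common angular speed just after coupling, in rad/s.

|ω_f| ≈ 18.9 rad/s

No external torque acts about the common axis, so total angular momentum is conserved.
Taking A's sense as positive: L = (1.480)(21.3) + (0.3030)(7.17) = 33.70 kg·m²·rad/s.
Combined I = 1.480 + 0.3030 = 1.783 kg·m².
ω_f = L / I = 33.70 / 1.783 = 18.90 rad/s.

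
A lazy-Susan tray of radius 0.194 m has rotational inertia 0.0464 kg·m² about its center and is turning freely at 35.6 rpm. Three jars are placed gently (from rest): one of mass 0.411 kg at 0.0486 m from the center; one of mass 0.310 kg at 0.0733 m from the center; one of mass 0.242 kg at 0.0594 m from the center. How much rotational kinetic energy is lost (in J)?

energy lost ≈ 0.0226 J

The added mass arrives with no angular momentum about the center, and any external torque about the center is negligible, so the system's angular momentum is conserved.
Added inertia Σmr² = (0.411)(0.0486)² + (0.310)(0.0733)² + (0.242)(0.0594)² = 0.003490 kg·m²; I_f = 0.04640 + 0.003490 = 0.04989 kg·m².
ω_f = I_p ω_i / I_f = (0.04640)(35.6) / 0.04989 = 33.11 rpm.
KE_i = ½(0.04640)(3.728 rad/s)² = 0.3224 J; KE_f = ½(0.04989)(3.467)² = 0.2999 J.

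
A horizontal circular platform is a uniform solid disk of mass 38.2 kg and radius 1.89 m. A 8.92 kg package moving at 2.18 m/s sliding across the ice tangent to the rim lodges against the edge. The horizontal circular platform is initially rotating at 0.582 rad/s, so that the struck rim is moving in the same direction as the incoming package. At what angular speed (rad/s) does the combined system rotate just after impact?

About the central axle the impulsive forces during the collision are internal, so angular momentum about that axis is conserved.
I_p = ½(38.2)(1.89)² = 68.23 kg·m². Taking the sense of the package's angular momentum as positive, L_{package} = m v R = (8.92)(2.18)(1.89) = 36.75 kg·m²/s.
L_i = +I_p ω_p + m v R = +(68.23)(0.582) + 36.75 = 76.46 kg·m²/s.
After sticking, I_f = I_p + m R² = 68.23 + (8.92)(1.89)² = 100.1 kg·m².
ω_f = L_i / I_f = 76.46 / 100.1 = 0.7639 rad/s.

|ω_f| ≈ 0.764 rad/s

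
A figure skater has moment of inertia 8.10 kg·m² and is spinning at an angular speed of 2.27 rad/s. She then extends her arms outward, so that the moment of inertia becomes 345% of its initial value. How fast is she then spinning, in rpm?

ω₂ ≈ 6.28 rpm

No external torque acts about the spin axis, so angular momentum is conserved.
I₂ = 3.45 × 8.10 = 27.95 kg·m².
ω₂ = I₁ω₁ / I₂ = (8.100)(2.27 rad/s) / (27.95) = 0.6580 rad/s = 6.283 rpm.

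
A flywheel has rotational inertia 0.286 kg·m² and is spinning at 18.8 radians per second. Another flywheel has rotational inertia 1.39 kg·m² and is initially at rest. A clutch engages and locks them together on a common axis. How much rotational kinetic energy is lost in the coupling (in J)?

ΔKE lost ≈ 41.9 J

The coupling torques are internal; angular momentum about the shared axis is conserved.
Taking A's sense as positive: L = (0.2860)(18.8) = 5.377 kg·m²·rad/s.
Combined I = 0.2860 + 1.390 = 1.676 kg·m².
ω_f = L / I = 5.377 / 1.676 = 3.208 rad/s.
KE_i = ½ΣIω² = 50.54 J; KE_f = ½(1.676)(3.208)² = 8.625 J.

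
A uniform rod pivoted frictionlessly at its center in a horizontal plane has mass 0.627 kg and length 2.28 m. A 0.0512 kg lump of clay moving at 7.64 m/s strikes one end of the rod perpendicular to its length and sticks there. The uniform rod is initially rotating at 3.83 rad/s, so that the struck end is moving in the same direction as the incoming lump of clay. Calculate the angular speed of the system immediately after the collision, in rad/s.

About the pivot the impulsive forces during the collision are internal, so angular momentum about that axis is conserved.
I_p = (1/12)(0.627)(2.28)² = 0.2716 kg·m². Taking the sense of the lump of clay's angular momentum as positive, L_{lump} = m v R = (0.0512)(7.64)(2.28/2) = 0.4459 kg·m²/s.
L_i = +I_p ω_p + m v R = +(0.2716)(3.83) + 0.4459 = 1.486 kg·m²/s.
After sticking, I_f = I_p + m R² = 0.2716 + (0.0512)(2.28/2)² = 0.3382 kg·m².
ω_f = L_i / I_f = 1.486 / 0.3382 = 4.395 rad/s.

|ω_f| ≈ 4.40 rad/s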